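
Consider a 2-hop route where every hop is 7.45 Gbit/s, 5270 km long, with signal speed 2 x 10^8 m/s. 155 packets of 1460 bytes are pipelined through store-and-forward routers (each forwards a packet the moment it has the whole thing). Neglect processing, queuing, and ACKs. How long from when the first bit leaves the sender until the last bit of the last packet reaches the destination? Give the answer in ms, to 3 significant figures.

Per-hop transmission t_tx = L/R = 11680/7450000000 = 0.00156779 ms.
Per-hop propagation t_prop = 5270000/200000000 = 26.35 ms.
Pipeline fill: first packet needs 2·t_tx to clear all hops; remaining 154 packets each add one t_tx.
Total = (2+155-1)·t_tx + 2·t_prop = 156·0.00156779 + 2·26.35 = 52.9 ms.

52.9 ms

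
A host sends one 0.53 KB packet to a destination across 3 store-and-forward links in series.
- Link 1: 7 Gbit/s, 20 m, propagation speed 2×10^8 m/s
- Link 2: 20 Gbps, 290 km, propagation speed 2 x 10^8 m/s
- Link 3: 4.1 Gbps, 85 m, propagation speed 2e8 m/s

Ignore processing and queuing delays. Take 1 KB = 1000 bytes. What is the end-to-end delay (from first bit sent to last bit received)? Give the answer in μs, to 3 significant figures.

1450 μs

L = 4240 bits.
Transmission delays (L/R per hop): 0.605714, 0.212, 1.03415 μs; sum = 1.85186 μs.
Propagation delays (d/s per hop): 0.1, 1450, 0.425 μs; sum = 1450.53 μs.
End-to-end = 1450 μs.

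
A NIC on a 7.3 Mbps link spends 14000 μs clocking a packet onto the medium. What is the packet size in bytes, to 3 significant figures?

12800 bytes

L = R × t_tx = 7300000 b/s × 0.014 s = 102200 bits.
In bytes: 102200 / 8 = 12800 bytes.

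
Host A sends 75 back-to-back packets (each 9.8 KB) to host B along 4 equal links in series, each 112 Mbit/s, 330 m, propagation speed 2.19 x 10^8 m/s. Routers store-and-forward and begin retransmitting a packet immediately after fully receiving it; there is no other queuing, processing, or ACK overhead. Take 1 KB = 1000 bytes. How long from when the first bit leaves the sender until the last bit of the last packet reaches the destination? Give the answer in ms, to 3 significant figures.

54.6 ms

Per-hop transmission t_tx = L/R = 78400/112000000 = 0.7 ms.
Per-hop propagation t_prop = 330/219000000 = 0.00150685 ms.
Pipeline fill: first packet needs 4·t_tx to clear all hops; remaining 74 packets each add one t_tx.
Total = (4+75-1)·t_tx + 4·t_prop = 78·0.7 + 4·0.00150685 = 54.6 ms.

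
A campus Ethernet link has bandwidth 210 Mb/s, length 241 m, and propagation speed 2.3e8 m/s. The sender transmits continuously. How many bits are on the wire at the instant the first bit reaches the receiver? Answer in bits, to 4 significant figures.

220.0 bits

Propagation delay = 241 / 2.3e+08 = 1.04783e-06 s.
BDP = R × t_prop = 210000000 × 1.04783e-06 = 220.043 bits.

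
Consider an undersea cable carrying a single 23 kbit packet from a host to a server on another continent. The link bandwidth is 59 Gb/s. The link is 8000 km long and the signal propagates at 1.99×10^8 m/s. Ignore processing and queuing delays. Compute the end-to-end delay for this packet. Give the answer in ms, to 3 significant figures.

40.2 ms

L = 23000 bits.
Transmission delay = L/R = 23000 / 59000000000 = 0.000389831 ms.
Propagation delay = d/s = 8000000 m / 199000000 m/s = 40.201 ms.
Total = 40.2 ms.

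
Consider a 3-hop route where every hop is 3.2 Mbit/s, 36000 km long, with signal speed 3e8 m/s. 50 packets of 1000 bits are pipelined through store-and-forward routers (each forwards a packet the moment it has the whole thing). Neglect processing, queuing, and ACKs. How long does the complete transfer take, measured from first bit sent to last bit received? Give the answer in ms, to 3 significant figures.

Per-hop transmission t_tx = L/R = 1000/3200000 = 0.3125 ms.
Per-hop propagation t_prop = 36000000/300000000 = 120 ms.
Pipeline fill: first packet needs 3·t_tx to clear all hops; remaining 49 packets each add one t_tx.
Total = (3+50-1)·t_tx + 3·t_prop = 52·0.3125 + 3·120 = 376 ms.

376 ms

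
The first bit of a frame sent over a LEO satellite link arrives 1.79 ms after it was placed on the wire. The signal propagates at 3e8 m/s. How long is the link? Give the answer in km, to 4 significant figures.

d = s × t_prop = 300000000 × 0.00179 = 537.0 km.

537.0 km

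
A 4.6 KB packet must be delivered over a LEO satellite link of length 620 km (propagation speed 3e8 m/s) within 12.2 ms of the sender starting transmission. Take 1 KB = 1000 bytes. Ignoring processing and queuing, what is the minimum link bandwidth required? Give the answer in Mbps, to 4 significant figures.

3.632 Mbps

L = 36800 bits.
Propagation delay = 620000 / 300000000 = 2.06667 ms.
Transmission budget = 12.2 − 2.06667 = 10.1333 ms.
R ≥ L / t_tx = 36800 bits / 0.0101333 s = 3.632 Mbps.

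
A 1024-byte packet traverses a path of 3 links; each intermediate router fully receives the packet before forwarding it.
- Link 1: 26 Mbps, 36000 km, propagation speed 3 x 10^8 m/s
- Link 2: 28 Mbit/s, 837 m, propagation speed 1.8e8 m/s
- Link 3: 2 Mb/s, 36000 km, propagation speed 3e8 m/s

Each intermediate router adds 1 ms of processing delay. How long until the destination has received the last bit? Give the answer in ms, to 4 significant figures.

246.7 ms

L = 1024 × 8 = 8192 bits.
Transmission delays (L/R per hop): 0.315077, 0.292571, 4.096 ms; sum = 4.70365 ms.
Propagation delays (d/s per hop): 120, 0.00465, 120 ms; sum = 240.005 ms.
Processing at 2 router(s): 2 × 1 ms = 2 ms.
End-to-end = 246.7 ms.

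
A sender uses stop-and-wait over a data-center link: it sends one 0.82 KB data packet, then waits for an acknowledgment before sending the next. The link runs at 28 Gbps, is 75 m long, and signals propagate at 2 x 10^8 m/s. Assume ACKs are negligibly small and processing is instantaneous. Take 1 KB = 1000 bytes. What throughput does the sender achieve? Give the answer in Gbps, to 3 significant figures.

t_tx = L/R = 6560/28000000000 = 2.34286e-07 s.
t_prop = 75/200000000 = 3.75e-07 s; RTT = 7.5e-07 s.
Cycle = t_tx + RTT = 9.84286e-07 s.
Throughput = L / cycle = 6560 / 9.84286e-07 = 6.66 Gbps.

6.66 Gbps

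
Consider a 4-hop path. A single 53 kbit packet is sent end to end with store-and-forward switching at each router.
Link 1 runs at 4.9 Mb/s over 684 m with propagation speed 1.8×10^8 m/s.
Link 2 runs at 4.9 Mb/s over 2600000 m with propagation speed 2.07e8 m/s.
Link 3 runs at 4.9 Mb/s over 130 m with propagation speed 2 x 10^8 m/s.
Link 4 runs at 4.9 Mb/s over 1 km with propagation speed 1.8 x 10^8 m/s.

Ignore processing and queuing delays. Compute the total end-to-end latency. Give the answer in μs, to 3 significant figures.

L = 53000 bits.
Transmission delay per hop = L/R = 53000/4900000 = 10816.3 μs; 4 hops → 43265.3 μs.
Propagation delays (d/s per hop): 3.8, 12560.4, 0.65, 5.55556 μs; sum = 12570.4 μs.
End-to-end = 55800 μs.

55800 μs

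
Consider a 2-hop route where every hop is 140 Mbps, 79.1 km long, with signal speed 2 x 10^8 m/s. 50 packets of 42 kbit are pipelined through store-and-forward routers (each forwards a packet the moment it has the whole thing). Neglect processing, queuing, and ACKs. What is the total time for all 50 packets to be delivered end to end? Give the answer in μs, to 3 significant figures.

Per-hop transmission t_tx = L/R = 42000/140000000 = 300 μs.
Per-hop propagation t_prop = 79100/200000000 = 395.5 μs.
Pipeline fill: first packet needs 2·t_tx to clear all hops; remaining 49 packets each add one t_tx.
Total = (2+50-1)·t_tx + 2·t_prop = 51·300 + 2·395.5 = 16100 μs.

16100 μs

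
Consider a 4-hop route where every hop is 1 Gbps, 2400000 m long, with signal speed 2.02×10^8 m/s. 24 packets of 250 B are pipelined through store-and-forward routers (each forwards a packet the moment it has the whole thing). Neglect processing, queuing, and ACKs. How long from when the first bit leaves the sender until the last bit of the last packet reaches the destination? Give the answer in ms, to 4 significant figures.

Per-hop transmission t_tx = L/R = 2000/1000000000 = 0.002 ms.
Per-hop propagation t_prop = 2400000/202000000 = 11.8812 ms.
Pipeline fill: first packet needs 4·t_tx to clear all hops; remaining 23 packets each add one t_tx.
Total = (4+24-1)·t_tx + 4·t_prop = 27·0.002 + 4·11.8812 = 47.58 ms.

47.58 ms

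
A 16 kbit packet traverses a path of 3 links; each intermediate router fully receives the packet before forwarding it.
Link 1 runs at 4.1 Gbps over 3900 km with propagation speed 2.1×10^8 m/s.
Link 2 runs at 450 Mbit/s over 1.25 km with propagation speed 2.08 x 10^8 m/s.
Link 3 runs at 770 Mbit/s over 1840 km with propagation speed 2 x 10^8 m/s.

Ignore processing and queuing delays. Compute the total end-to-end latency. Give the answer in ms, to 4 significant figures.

27.84 ms

L = 16000 bits.
Transmission delays (L/R per hop): 0.00390244, 0.0355556, 0.0207792 ms; sum = 0.0602372 ms.
Propagation delays (d/s per hop): 18.5714, 0.00600962, 9.2 ms; sum = 27.7774 ms.
End-to-end = 27.84 ms.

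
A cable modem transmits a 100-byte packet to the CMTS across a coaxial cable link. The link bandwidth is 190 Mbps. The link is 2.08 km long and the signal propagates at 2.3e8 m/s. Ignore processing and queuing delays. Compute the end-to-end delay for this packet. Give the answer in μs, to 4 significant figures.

L = 100 × 8 = 800 bits.
Transmission delay = L/R = 800 / 190000000 = 4.21053 μs.
Propagation delay = d/s = 2080 m / 2.3e+08 m/s = 9.04348 μs.
Total = 13.25 μs.

13.25 μs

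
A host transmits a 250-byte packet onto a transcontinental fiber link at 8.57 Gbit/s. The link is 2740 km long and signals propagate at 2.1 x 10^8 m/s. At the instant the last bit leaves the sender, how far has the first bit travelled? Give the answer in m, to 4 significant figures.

t_tx = L/R = 2000/8570000000 = 2.33372e-07 s.
Distance = s × t_tx = 210000000 × 2.33372e-07 = 49.01 m.

49.01 m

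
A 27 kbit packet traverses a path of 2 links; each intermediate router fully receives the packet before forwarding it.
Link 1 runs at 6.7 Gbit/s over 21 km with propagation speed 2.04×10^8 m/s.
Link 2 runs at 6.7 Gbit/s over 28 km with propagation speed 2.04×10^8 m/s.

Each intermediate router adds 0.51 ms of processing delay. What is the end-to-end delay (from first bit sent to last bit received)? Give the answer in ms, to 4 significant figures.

L = 27000 bits.
Transmission delay per hop = L/R = 27000/6700000000 = 0.00402985 ms; 2 hops → 0.0080597 ms.
Propagation delays (d/s per hop): 0.102941, 0.137255 ms; sum = 0.240196 ms.
Processing at 1 router(s): 1 × 0.51 ms = 0.51 ms.
End-to-end = 0.7583 ms.

0.7583 ms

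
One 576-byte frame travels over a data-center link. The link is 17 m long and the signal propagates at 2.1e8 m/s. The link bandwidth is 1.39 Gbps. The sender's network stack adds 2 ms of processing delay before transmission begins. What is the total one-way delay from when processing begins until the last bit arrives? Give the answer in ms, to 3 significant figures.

2.00 ms

L = 576 × 8 = 4608 bits.
Transmission delay = L/R = 4608 / 1390000000 = 0.00331511 ms.
Propagation delay = d/s = 17 m / 210000000 m/s = 8.09524e-05 ms.
Plus processing delay 2 ms = 2 ms.
Total = 2.00 ms.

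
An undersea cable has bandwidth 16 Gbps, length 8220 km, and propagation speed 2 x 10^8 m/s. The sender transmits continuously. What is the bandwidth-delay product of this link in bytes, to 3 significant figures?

Propagation delay = 8220000 / 200000000 = 0.0411 s.
BDP = R × t_prop = 16000000000 × 0.0411 = 657600000 bits.
In bytes: 657600000/8 = 82200000 bytes.

82200000 bytes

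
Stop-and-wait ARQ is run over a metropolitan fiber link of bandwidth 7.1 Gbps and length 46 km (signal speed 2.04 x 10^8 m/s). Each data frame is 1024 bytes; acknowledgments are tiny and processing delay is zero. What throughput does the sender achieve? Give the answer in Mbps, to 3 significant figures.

t_tx = L/R = 8192/7100000000 = 1.1538e-06 s.
t_prop = 46000/204000000 = 0.00022549 s; RTT = 0.00045098 s.
Cycle = t_tx + RTT = 0.000452134 s.
Throughput = L / cycle = 8192 / 0.000452134 = 18.1 Mbps.

18.1 Mbps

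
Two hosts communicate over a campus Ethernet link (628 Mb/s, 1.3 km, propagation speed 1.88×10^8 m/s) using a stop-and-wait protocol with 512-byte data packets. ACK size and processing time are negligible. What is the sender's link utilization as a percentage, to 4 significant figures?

t_tx = L/R = 4096/628000000 = 6.52229e-06 s.
t_prop = 1300/188000000 = 6.91489e-06 s; RTT = 1.38298e-05 s.
Cycle = t_tx + RTT = 2.03521e-05 s.
Utilization = t_tx / cycle = 6.52229e-06/2.03521e-05 = 32.05 %.

32.05 %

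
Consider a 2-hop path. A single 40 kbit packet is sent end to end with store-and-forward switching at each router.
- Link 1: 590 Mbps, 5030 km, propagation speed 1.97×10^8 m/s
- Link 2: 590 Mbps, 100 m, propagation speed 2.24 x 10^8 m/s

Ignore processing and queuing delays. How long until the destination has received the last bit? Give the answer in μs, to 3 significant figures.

25700 μs

L = 40000 bits.
Transmission delay per hop = L/R = 40000/590000000 = 67.7966 μs; 2 hops → 135.593 μs.
Propagation delays (d/s per hop): 25533, 0.446429 μs; sum = 25533.4 μs.
End-to-end = 25700 μs.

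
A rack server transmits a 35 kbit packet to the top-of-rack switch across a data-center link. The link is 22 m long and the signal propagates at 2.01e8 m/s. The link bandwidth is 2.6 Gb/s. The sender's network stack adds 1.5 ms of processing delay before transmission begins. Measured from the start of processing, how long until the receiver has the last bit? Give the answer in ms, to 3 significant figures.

L = 35000 bits.
Transmission delay = L/R = 35000 / 2600000000 = 0.0134615 ms.
Propagation delay = d/s = 22 m / 2.01e+08 m/s = 0.000109453 ms.
Plus processing delay 1.5 ms = 1.5 ms.
Total = 1.51 ms.

1.51 ms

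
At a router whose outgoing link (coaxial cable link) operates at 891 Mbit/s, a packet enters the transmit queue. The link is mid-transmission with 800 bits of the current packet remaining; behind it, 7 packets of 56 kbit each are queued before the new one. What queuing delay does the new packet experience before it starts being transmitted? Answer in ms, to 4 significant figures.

Each queued packet: L/R = 56000/891000000 = 0.0628507 ms.
7 queued → 0.439955 ms.
Plus remaining 800 bits of current packet: 0.000897868 ms.
Queuing delay = 0.4409 ms.

0.4409 ms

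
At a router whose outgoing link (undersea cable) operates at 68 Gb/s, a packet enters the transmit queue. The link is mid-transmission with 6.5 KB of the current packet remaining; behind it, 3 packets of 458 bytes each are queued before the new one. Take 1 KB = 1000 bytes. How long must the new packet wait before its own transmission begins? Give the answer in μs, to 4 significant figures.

Each queued packet: L/R = 3664/68000000000 = 0.0538824 μs.
3 queued → 0.161647 μs.
Plus remaining 52000 bits of current packet: 0.764706 μs.
Queuing delay = 0.9264 μs.

0.9264 μs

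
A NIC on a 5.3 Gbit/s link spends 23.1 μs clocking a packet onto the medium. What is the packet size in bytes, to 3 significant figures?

L = R × t_tx = 5300000000 b/s × 2.31e-05 s = 122430 bits.
In bytes: 122430 / 8 = 15300 bytes.

15300 bytes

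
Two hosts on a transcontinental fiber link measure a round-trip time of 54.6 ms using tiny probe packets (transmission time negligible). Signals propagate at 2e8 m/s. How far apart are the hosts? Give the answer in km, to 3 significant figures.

One-way propagation = RTT/2 = 27.3 ms.
d = s × t = 200000000 × 0.0273 = 5460 km.

5460 km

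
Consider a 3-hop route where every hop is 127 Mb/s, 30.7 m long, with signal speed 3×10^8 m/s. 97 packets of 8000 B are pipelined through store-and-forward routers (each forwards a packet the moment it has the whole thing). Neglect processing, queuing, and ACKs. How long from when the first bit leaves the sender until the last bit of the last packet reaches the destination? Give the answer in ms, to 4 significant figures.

Per-hop transmission t_tx = L/R = 64000/127000000 = 0.503937 ms.
Per-hop propagation t_prop = 30.7/300000000 = 0.000102333 ms.
Pipeline fill: first packet needs 3·t_tx to clear all hops; remaining 96 packets each add one t_tx.
Total = (3+97-1)·t_tx + 3·t_prop = 99·0.503937 + 3·0.000102333 = 49.89 ms.

49.89 ms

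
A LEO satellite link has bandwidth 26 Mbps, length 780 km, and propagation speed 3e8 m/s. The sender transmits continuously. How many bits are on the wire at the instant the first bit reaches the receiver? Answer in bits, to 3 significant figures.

67600 bits

Propagation delay = 780000 / 300000000 = 0.0026 s.
BDP = R × t_prop = 26000000 × 0.0026 = 67600 bits.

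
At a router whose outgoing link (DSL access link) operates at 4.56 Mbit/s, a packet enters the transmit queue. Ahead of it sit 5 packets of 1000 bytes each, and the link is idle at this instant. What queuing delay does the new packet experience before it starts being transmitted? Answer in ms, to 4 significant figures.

8.772 ms

Each queued packet: L/R = 8000/4560000 = 1.75439 ms.
5 queued → 8.77193 ms.
Queuing delay = 8.772 ms.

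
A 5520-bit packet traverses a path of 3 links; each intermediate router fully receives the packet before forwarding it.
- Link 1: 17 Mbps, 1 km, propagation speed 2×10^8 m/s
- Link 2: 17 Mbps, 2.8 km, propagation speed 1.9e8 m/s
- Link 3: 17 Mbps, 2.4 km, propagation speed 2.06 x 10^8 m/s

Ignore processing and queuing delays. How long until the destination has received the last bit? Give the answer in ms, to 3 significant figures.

Transmission delay per hop = L/R = 5520/17000000 = 0.324706 ms; 3 hops → 0.974118 ms.
Propagation delays (d/s per hop): 0.005, 0.0147368, 0.0116505 ms; sum = 0.0313873 ms.
End-to-end = 1.01 ms.

1.01 ms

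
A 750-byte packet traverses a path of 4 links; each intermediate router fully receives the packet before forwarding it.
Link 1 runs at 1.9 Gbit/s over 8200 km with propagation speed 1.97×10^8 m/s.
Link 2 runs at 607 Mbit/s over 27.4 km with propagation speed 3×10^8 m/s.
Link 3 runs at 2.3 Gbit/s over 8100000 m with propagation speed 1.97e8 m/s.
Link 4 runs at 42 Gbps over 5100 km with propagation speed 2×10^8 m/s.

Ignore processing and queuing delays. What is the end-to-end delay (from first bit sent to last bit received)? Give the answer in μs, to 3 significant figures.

108000 μs

L = 750 × 8 = 6000 bits.
Transmission delays (L/R per hop): 3.15789, 9.88468, 2.6087, 0.142857 μs; sum = 15.7941 μs.
Propagation delays (d/s per hop): 41624.4, 91.3333, 41116.8, 25500 μs; sum = 108332 μs.
End-to-end = 108000 μs.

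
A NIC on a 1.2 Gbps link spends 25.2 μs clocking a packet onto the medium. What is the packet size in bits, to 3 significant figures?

L = R × t_tx = 1200000000 b/s × 2.52e-05 s = 30240 bits.

30200 bits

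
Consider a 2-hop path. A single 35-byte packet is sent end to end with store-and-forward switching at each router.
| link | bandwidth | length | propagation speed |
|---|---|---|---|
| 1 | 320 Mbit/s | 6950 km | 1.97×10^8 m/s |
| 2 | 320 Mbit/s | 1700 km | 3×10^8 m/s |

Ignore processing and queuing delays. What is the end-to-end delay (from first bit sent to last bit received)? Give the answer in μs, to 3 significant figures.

40900 μs

L = 35 × 8 = 280 bits.
Transmission delay per hop = L/R = 280/320000000 = 0.875 μs; 2 hops → 1.75 μs.
Propagation delays (d/s per hop): 35279.2, 5666.67 μs; sum = 40945.9 μs.
End-to-end = 40900 μs.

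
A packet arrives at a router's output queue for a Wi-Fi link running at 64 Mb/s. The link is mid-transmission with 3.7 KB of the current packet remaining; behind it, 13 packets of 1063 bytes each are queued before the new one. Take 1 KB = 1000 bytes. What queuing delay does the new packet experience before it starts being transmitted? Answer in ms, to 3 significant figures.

Each queued packet: L/R = 8504/64000000 = 0.132875 ms.
13 queued → 1.72738 ms.
Plus remaining 29600 bits of current packet: 0.4625 ms.
Queuing delay = 2.19 ms.

2.19 ms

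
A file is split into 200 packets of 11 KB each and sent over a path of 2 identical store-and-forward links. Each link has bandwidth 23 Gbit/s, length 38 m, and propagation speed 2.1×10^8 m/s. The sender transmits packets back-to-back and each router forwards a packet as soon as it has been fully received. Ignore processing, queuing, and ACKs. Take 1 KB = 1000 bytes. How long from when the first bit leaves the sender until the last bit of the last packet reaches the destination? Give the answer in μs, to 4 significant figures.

Per-hop transmission t_tx = L/R = 88000/23000000000 = 3.82609 μs.
Per-hop propagation t_prop = 38/210000000 = 0.180952 μs.
Pipeline fill: first packet needs 2·t_tx to clear all hops; remaining 199 packets each add one t_tx.
Total = (2+200-1)·t_tx + 2·t_prop = 201·3.82609 + 2·0.180952 = 769.4 μs.

769.4 μs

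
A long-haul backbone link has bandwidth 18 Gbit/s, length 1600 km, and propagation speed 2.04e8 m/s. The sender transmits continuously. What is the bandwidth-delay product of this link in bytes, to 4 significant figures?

17650000 bytes

Propagation delay = 1600000 / 204000000 = 0.00784314 s.
BDP = R × t_prop = 18000000000 × 0.00784314 = 141176000 bits.
In bytes: 141176000/8 = 17650000 bytes.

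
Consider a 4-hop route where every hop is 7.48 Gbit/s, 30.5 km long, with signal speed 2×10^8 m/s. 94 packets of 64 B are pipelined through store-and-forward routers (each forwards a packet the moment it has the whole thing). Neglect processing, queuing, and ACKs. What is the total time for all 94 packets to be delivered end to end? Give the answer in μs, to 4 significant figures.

616.6 μs

Per-hop transmission t_tx = L/R = 512/7480000000 = 0.0684492 μs.
Per-hop propagation t_prop = 30500/200000000 = 152.5 μs.
Pipeline fill: first packet needs 4·t_tx to clear all hops; remaining 93 packets each add one t_tx.
Total = (4+94-1)·t_tx + 4·t_prop = 97·0.0684492 + 4·152.5 = 616.6 μs.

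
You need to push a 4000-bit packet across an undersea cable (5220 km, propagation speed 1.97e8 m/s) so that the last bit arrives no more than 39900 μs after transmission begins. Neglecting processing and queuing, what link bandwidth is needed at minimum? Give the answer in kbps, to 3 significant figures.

298 kbps

Propagation delay = 5220000 / 197000000 = 26497.5 μs.
Transmission budget = 39900 − 26497.5 = 13402.5 μs.
R ≥ L / t_tx = 4000 bits / 0.0134025 s = 298 kbps.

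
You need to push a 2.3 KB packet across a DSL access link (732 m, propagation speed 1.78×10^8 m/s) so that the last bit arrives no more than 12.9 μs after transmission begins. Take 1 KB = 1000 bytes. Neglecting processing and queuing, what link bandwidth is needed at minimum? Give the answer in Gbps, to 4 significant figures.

2.094 Gbps

L = 18400 bits.
Propagation delay = 732 / 178000000 = 4.11236 μs.
Transmission budget = 12.9 − 4.11236 = 8.78764 μs.
R ≥ L / t_tx = 18400 bits / 8.78764e-06 s = 2.094 Gbps.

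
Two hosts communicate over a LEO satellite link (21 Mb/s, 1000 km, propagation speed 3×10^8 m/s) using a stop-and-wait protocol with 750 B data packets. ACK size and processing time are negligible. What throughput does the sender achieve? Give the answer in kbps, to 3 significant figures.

863 kbps

t_tx = L/R = 6000/21000000 = 0.000285714 s.
t_prop = 1000000/300000000 = 0.00333333 s; RTT = 0.00666667 s.
Cycle = t_tx + RTT = 0.00695238 s.
Throughput = L / cycle = 6000 / 0.00695238 = 863 kbps.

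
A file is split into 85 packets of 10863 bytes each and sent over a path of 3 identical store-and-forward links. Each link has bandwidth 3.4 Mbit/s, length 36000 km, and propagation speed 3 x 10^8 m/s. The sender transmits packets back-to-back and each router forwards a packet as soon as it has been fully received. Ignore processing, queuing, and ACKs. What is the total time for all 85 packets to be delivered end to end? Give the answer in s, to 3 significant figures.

Per-hop transmission t_tx = L/R = 86904/3400000 = 0.02556 s.
Per-hop propagation t_prop = 36000000/300000000 = 0.12 s.
Pipeline fill: first packet needs 3·t_tx to clear all hops; remaining 84 packets each add one t_tx.
Total = (3+85-1)·t_tx + 3·t_prop = 87·0.02556 + 3·0.12 = 2.58 s.

2.58 s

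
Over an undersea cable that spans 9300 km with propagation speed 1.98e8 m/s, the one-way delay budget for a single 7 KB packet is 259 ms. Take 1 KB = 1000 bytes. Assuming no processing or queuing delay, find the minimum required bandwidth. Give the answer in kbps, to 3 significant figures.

L = 56000 bits.
Propagation delay = 9300000 / 198000000 = 46.9697 ms.
Transmission budget = 259 − 46.9697 = 212.03 ms.
R ≥ L / t_tx = 56000 bits / 0.21203 s = 264 kbps.

264 kbps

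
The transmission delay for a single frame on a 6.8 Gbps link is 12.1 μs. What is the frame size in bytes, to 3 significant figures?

10300 bytes

L = R × t_tx = 6800000000 b/s × 1.21e-05 s = 82280 bits.
In bytes: 82280 / 8 = 10300 bytes.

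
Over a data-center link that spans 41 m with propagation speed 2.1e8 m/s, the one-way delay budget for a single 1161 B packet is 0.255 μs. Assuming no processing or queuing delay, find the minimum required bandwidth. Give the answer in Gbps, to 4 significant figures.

155.4 Gbps

L = 9288 bits.
Propagation delay = 41 / 210000000 = 0.195238 μs.
Transmission budget = 0.255 − 0.195238 = 0.0597619 μs.
R ≥ L / t_tx = 9288 bits / 5.97619e-08 s = 155.4 Gbps.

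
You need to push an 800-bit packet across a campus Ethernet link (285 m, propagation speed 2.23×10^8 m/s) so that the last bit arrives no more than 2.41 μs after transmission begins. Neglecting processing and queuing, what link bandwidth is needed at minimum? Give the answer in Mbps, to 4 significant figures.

Propagation delay = 285 / 223000000 = 1.27803 μs.
Transmission budget = 2.41 − 1.27803 = 1.13197 μs.
R ≥ L / t_tx = 800 bits / 1.13197e-06 s = 706.7 Mbps.

706.7 Mbps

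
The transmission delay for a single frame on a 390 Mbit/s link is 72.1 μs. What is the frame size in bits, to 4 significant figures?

28120 bits

L = R × t_tx = 390000000 b/s × 7.21e-05 s = 28119 bits.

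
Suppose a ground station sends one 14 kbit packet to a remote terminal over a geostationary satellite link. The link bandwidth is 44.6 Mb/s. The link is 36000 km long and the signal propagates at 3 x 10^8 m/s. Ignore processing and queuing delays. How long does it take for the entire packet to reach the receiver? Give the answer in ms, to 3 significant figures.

120 ms

L = 14000 bits.
Transmission delay = L/R = 14000 / 44600000 = 0.313901 ms.
Propagation delay = d/s = 36000000 m / 300000000 m/s = 120 ms.
Total = 120 ms.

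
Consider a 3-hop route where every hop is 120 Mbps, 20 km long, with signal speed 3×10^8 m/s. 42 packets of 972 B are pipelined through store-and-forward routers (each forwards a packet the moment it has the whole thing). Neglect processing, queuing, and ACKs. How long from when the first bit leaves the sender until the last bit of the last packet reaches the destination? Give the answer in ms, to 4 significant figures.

3.051 ms

Per-hop transmission t_tx = L/R = 7776/120000000 = 0.0648 ms.
Per-hop propagation t_prop = 20000/300000000 = 0.0666667 ms.
Pipeline fill: first packet needs 3·t_tx to clear all hops; remaining 41 packets each add one t_tx.
Total = (3+42-1)·t_tx + 3·t_prop = 44·0.0648 + 3·0.0666667 = 3.051 ms.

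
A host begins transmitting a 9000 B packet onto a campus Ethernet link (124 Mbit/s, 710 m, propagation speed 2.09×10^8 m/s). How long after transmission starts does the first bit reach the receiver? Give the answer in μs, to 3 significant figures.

3.40 μs

First bit experiences only propagation delay: d/s = 710/209000000 = 3.40 μs.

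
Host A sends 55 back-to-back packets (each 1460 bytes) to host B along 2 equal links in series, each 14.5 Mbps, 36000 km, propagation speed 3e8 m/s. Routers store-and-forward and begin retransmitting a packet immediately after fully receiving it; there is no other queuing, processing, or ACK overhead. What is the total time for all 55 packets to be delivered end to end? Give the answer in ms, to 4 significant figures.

285.1 ms

Per-hop transmission t_tx = L/R = 11680/14500000 = 0.805517 ms.
Per-hop propagation t_prop = 36000000/300000000 = 120 ms.
Pipeline fill: first packet needs 2·t_tx to clear all hops; remaining 54 packets each add one t_tx.
Total = (2+55-1)·t_tx + 2·t_prop = 56·0.805517 + 2·120 = 285.1 ms.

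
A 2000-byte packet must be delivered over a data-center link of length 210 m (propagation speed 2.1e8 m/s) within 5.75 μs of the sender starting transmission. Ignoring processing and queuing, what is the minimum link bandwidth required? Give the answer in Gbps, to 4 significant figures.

L = 16000 bits.
Propagation delay = 210 / 210000000 = 1 μs.
Transmission budget = 5.75 − 1 = 4.75 μs.
R ≥ L / t_tx = 16000 bits / 4.75e-06 s = 3.368 Gbps.

3.368 Gbps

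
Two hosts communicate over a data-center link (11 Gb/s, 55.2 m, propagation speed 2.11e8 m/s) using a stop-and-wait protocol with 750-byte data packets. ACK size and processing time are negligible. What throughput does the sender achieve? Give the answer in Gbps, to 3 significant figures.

t_tx = L/R = 6000/11000000000 = 5.45455e-07 s.
t_prop = 55.2/211000000 = 2.61611e-07 s; RTT = 5.23223e-07 s.
Cycle = t_tx + RTT = 1.06868e-06 s.
Throughput = L / cycle = 6000 / 1.06868e-06 = 5.61 Gbps.

5.61 Gbps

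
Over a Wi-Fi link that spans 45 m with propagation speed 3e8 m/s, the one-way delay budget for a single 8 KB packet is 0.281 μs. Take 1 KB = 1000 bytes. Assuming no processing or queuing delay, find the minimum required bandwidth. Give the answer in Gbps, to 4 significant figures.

488.5 Gbps

L = 64000 bits.
Propagation delay = 45 / 300000000 = 0.15 μs.
Transmission budget = 0.281 − 0.15 = 0.131 μs.
R ≥ L / t_tx = 64000 bits / 1.31e-07 s = 488.5 Gbps.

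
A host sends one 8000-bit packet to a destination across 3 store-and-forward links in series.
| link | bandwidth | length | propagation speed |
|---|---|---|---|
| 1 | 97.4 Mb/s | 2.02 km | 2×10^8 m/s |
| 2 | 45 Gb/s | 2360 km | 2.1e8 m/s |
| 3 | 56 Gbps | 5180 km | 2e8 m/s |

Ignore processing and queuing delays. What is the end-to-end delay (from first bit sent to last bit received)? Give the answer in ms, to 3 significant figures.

Transmission delays (L/R per hop): 0.0821355, 0.000177778, 0.000142857 ms; sum = 0.0824562 ms.
Propagation delays (d/s per hop): 0.0101, 11.2381, 25.9 ms; sum = 37.1482 ms.
End-to-end = 37.2 ms.

37.2 ms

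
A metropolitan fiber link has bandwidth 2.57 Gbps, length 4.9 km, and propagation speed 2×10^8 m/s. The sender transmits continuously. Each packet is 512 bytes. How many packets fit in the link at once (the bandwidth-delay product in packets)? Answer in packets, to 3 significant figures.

Propagation delay = 4900 / 200000000 = 2.45e-05 s.
BDP = R × t_prop = 2570000000 × 2.45e-05 = 62965 bits.
In packets of 4096 bits: 15.4 packets.

15.4 packets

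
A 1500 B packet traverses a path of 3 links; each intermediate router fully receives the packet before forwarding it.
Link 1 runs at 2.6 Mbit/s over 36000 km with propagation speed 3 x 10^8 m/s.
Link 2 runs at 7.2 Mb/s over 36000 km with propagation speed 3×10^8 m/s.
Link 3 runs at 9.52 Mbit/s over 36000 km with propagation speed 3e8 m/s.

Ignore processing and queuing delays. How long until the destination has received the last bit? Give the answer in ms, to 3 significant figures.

L = 1500 × 8 = 12000 bits.
Transmission delays (L/R per hop): 4.61538, 1.66667, 1.2605 ms; sum = 7.54256 ms.
Propagation delays (d/s per hop): 120, 120, 120 ms; sum = 360 ms.
End-to-end = 368 ms.

368 ms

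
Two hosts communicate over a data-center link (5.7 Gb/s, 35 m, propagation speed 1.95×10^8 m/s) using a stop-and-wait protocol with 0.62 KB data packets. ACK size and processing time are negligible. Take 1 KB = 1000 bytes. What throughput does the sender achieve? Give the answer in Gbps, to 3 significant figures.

t_tx = L/R = 4960/5700000000 = 8.70175e-07 s.
t_prop = 35/195000000 = 1.79487e-07 s; RTT = 3.58974e-07 s.
Cycle = t_tx + RTT = 1.22915e-06 s.
Throughput = L / cycle = 4960 / 1.22915e-06 = 4.04 Gbps.

4.04 Gbps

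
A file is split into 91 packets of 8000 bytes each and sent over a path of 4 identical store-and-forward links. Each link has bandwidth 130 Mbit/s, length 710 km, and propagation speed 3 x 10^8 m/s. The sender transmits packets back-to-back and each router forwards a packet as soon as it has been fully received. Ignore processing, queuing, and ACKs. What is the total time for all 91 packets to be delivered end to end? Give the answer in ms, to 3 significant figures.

55.7 ms

Per-hop transmission t_tx = L/R = 64000/130000000 = 0.492308 ms.
Per-hop propagation t_prop = 710000/300000000 = 2.36667 ms.
Pipeline fill: first packet needs 4·t_tx to clear all hops; remaining 90 packets each add one t_tx.
Total = (4+91-1)·t_tx + 4·t_prop = 94·0.492308 + 4·2.36667 = 55.7 ms.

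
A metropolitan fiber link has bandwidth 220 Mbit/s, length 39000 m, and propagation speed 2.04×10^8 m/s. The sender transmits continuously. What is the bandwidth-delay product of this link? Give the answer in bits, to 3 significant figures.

Propagation delay = 39000 / 204000000 = 0.000191176 s.
BDP = R × t_prop = 220000000 × 0.000191176 = 42058.8 bits.

42100 bits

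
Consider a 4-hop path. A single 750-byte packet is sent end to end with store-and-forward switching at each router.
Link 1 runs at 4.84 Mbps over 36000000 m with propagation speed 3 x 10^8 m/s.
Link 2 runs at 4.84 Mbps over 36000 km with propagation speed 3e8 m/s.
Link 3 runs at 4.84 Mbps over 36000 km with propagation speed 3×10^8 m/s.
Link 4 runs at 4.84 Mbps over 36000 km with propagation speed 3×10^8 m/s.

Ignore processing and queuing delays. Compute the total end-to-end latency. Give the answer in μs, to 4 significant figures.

L = 750 × 8 = 6000 bits.
Transmission delay per hop = L/R = 6000/4840000 = 1239.67 μs; 4 hops → 4958.68 μs.
Propagation delays (d/s per hop): 120000, 120000, 120000, 120000 μs; sum = 480000 μs.
End-to-end = 485000 μs.

485000 μs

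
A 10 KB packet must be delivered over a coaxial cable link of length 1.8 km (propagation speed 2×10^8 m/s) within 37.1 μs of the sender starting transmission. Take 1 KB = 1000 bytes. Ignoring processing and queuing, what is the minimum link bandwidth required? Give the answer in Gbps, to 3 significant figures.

L = 80000 bits.
Propagation delay = 1800 / 200000000 = 9 μs.
Transmission budget = 37.1 − 9 = 28.1 μs.
R ≥ L / t_tx = 80000 bits / 2.81e-05 s = 2.85 Gbps.

2.85 Gbps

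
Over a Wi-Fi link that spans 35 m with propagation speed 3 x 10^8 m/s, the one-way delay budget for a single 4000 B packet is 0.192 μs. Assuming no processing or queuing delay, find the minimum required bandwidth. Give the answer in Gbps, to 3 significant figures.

425 Gbps

L = 32000 bits.
Propagation delay = 35 / 300000000 = 0.116667 μs.
Transmission budget = 0.192 − 0.116667 = 0.0753333 μs.
R ≥ L / t_tx = 32000 bits / 7.53333e-08 s = 425 Gbps.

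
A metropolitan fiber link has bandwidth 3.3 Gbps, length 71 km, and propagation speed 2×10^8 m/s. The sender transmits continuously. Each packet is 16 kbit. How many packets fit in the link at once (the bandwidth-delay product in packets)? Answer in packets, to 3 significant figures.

73.2 packets

Propagation delay = 71000 / 200000000 = 0.000355 s.
BDP = R × t_prop = 3300000000 × 0.000355 = 1171500 bits.
In packets of 16000 bits: 73.2 packets.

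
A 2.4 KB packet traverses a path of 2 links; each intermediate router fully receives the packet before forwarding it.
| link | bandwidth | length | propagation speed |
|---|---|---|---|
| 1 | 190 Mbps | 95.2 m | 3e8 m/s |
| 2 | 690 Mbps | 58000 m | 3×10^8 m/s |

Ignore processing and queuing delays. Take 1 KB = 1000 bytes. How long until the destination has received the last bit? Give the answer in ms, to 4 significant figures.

0.3225 ms

L = 19200 bits.
Transmission delays (L/R per hop): 0.101053, 0.0278261 ms; sum = 0.128879 ms.
Propagation delays (d/s per hop): 0.000317333, 0.193333 ms; sum = 0.193651 ms.
End-to-end = 0.3225 ms.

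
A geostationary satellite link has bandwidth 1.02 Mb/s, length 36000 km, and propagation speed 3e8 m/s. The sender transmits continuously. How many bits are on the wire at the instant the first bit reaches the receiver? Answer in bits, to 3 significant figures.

Propagation delay = 36000000 / 300000000 = 0.12 s.
BDP = R × t_prop = 1020000 × 0.12 = 122400 bits.

122000 bits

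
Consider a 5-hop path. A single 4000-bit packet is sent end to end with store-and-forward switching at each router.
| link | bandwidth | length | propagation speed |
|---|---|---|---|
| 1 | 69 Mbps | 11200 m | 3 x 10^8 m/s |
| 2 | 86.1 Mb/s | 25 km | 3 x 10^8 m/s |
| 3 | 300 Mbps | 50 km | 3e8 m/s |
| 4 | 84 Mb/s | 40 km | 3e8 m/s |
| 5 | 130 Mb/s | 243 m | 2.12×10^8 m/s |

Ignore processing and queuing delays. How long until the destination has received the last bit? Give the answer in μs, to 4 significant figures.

618.0 μs

Transmission delays (L/R per hop): 57.971, 46.4576, 13.3333, 47.619, 30.7692 μs; sum = 196.15 μs.
Propagation delays (d/s per hop): 37.3333, 83.3333, 166.667, 133.333, 1.14623 μs; sum = 421.813 μs.
End-to-end = 618.0 μs.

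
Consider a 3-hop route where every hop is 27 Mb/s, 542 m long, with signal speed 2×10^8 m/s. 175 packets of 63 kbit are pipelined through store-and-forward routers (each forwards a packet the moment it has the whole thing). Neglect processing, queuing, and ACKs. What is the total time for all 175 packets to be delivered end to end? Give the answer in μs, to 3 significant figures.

413000 μs

Per-hop transmission t_tx = L/R = 63000/27000000 = 2333.33 μs.
Per-hop propagation t_prop = 542/200000000 = 2.71 μs.
Pipeline fill: first packet needs 3·t_tx to clear all hops; remaining 174 packets each add one t_tx.
Total = (3+175-1)·t_tx + 3·t_prop = 177·2333.33 + 3·2.71 = 413000 μs.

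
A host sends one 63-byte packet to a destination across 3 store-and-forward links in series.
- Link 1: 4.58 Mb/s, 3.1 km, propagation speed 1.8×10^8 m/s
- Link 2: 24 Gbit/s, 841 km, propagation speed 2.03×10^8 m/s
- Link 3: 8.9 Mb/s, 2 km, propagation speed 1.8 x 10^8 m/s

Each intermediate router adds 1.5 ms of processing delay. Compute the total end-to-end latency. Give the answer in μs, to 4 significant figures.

L = 63 × 8 = 504 bits.
Transmission delays (L/R per hop): 110.044, 0.021, 56.6292 μs; sum = 166.694 μs.
Propagation delays (d/s per hop): 17.2222, 4142.86, 11.1111 μs; sum = 4171.19 μs.
Processing at 2 router(s): 2 × 1.5 ms = 3000 μs.
End-to-end = 7338 μs.

7338 μs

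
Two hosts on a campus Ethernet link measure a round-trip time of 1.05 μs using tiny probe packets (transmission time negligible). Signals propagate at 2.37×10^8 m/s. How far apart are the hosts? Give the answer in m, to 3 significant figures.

One-way propagation = RTT/2 = 0.525 μs.
d = s × t = 237000000 × 5.25e-07 = 124 m.

124 m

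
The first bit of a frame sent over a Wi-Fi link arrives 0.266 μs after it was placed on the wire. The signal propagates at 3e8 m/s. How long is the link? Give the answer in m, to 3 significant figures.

79.8 m

d = s × t_prop = 300000000 × 2.66e-07 = 79.8 m.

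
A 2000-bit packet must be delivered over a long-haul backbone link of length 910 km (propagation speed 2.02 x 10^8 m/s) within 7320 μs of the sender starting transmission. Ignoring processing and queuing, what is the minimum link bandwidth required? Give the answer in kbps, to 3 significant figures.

710 kbps

Propagation delay = 910000 / 202000000 = 4504.95 μs.
Transmission budget = 7320 − 4504.95 = 2815.05 μs.
R ≥ L / t_tx = 2000 bits / 0.00281505 s = 710 kbps.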